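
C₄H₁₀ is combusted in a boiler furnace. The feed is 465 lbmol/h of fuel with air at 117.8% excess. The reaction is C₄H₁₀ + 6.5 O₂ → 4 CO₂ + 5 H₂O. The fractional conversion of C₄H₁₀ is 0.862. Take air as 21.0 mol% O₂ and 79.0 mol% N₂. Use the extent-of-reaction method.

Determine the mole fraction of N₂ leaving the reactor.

Stoichiometric O₂ = 6.5 × 465 = 3022 lbmol/h; O₂ fed = 3022 × 2.178 = 6583 lbmol/h.
N₂ fed = 6583 × 79/21 = 24760 lbmol/h.
Fuel reacted = 0.862 × 465 → ξ = 400.8 lbmol/h.
Outlet (n = n₀ + ν ξ):
  C₄H₁₀: 465 − 1(400.8) = 64.17
  O₂: 6583 − 6.5(400.8) = 3978
  N₂: 24760 (inert)
  CO₂: 0 + 4(400.8) = 1603
  H₂O: 0 + 5(400.8) = 2004
Total out = 32410 lbmol/h; y_N₂ = 24760 / 32410 = 0.764.

0.764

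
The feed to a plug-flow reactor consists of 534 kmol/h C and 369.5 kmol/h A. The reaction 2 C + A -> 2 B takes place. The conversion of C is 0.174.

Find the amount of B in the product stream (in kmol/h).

92.9 kmol/h

C reacted = 0.174 × 534 = 92.92 kmol/h; ν_C = −2, so ξ = 92.92/2 = 46.46 kmol/h.
Outlet amounts (n = n₀ + ν ξ):
  C: 534 − 2(46.46) = 441.1
  A: 369.5 − 1(46.46) = 323
  B: 0 + 2(46.46) = 92.92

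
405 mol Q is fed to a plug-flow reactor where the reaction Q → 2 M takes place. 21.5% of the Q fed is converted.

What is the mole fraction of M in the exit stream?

0.354

Q reacted = 0.215 × 405 = 87.08 mol; ν_Q = −1, so ξ = 87.08/1 = 87.08 mol.
Outlet amounts (n = n₀ + ν ξ):
  Q: 405 − 1(87.08) = 317.9
  M: 0 + 2(87.08) = 174.2
Total out = 492.1 mol; y_M = 174.2 / 492.1 = 0.3539.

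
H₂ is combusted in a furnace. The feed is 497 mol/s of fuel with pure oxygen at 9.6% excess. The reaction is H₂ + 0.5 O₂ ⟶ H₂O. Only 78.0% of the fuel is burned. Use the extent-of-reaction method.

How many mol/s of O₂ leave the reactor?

78.5 mol/s

Stoichiometric O₂ = 0.5 × 497 = 248.5 mol/s; O₂ fed = 248.5 × 1.096 = 272.4 mol/s.
Fuel reacted = 0.78 × 497 → ξ = 387.7 mol/s.
Outlet (n = n₀ + ν ξ):
  H₂: 497 − 1(387.7) = 109.3
  O₂: 272.4 − 0.5(387.7) = 78.53
  H₂O: 0 + 1(387.7) = 387.7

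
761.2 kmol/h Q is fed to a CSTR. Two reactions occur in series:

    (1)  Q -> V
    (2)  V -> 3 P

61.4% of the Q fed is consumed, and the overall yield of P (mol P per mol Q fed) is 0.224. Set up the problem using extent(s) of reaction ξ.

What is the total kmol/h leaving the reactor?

Conversion of Q: Q consumed = 1ξ₁ = 0.614 × 761.2 → ξ₁ = 467.4 kmol/h.
Yield of P: 3ξ₂ / 761.2 = 0.224 → ξ₂ = 56.84 kmol/h.
Outlet amounts (n = n₀ + Σ ν·ξ):
  Q: 761.2 − 1(467.4) = 293.8
  V: 0 + 1(467.4) − 1(56.84) = 410.5
  P: 0 + 3(56.84) = 170.5
Total out = 293.8 + 410.5 + 170.5 = 874.9 kmol/h.

875 kmol/h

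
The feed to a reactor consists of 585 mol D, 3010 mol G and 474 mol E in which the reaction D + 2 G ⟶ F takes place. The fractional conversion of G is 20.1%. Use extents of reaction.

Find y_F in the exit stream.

0.0873

G reacted = 0.201 × 3010 = 605 mol; ν_G = −2, so ξ = 605/2 = 302.5 mol.
Outlet amounts (n = n₀ + ν ξ):
  D: 585 − 1(302.5) = 282.5
  G: 3010 − 2(302.5) = 2405
  F: 0 + 1(302.5) = 302.5
  E: 474 (inert)
Total out = 3464 mol; y_F = 302.5 / 3464 = 0.08733.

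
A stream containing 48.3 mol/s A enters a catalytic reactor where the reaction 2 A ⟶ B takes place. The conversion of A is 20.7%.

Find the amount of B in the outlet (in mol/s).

A reacted = 0.207 × 48.3 = 9.998 mol/s; ν_A = −2, so ξ = 9.998/2 = 4.999 mol/s.
Outlet amounts (n = n₀ + ν ξ):
  A: 48.3 − 2(4.999) = 38.3
  B: 0 + 1(4.999) = 4.999

5 mol/s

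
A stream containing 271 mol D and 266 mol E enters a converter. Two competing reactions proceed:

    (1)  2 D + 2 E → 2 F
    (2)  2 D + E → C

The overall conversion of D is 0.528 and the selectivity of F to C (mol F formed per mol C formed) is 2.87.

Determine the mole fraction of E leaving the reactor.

Conversion of D: D consumed = 0.528 × 271 = 143.1 mol = 2ξ₁ + 2ξ₂.
Selectivity: 2ξ₁ / (1ξ₂) = 2.87 → ξ₁ = 1.435 ξ₂.
Substitute: (2·1.435 + 2) ξ₂ = 143.1 → ξ₂ = 29.38 mol, ξ₁ = 42.16 mol.
Outlet amounts (n = n₀ + Σ ν·ξ):
  D: 271 − 2(42.16) − 2(29.38) = 127.9
  E: 266 − 2(42.16) − 1(29.38) = 152.3
  F: 0 + 2(42.16) = 84.32
  C: 0 + 1(29.38) = 29.38
Total out = 393.9 mol; y_E = 152.3 / 393.9 = 0.3866.

0.387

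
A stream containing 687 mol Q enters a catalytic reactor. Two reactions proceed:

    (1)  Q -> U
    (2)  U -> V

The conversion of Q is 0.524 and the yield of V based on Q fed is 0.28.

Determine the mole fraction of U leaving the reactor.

Conversion of Q: Q consumed = 1ξ₁ = 0.524 × 687 → ξ₁ = 360 mol.
Yield of V: 1ξ₂ / 687 = 0.28 → ξ₂ = 192.4 mol.
Outlet amounts (n = n₀ + Σ ν·ξ):
  Q: 687 − 1(360) = 327
  U: 0 + 1(360) − 1(192.4) = 167.6
  V: 0 + 1(192.4) = 192.4
Total out = 687 mol; y_U = 167.6 / 687 = 0.244.

0.244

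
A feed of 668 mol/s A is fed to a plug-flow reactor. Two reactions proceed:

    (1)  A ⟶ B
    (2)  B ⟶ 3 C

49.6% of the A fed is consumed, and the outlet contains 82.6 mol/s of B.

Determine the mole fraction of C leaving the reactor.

Conversion of A: A consumed = 1ξ₁ = 0.496 × 668 → ξ₁ = 331.3 mol/s.
B balance: n_B = 0 + 1ξ₁ − 1ξ₂ = 82.6 → ξ₂ = (1·331.3 − 82.6)/1 = 248.7 mol/s.
Outlet amounts (n = n₀ + Σ ν·ξ):
  A: 668 − 1(331.3) = 336.7
  B: 0 + 1(331.3) − 1(248.7) = 82.6
  C: 0 + 3(248.7) = 746.2
Total out = 1165 mol/s; y_C = 746.2 / 1165 = 0.6403.

0.64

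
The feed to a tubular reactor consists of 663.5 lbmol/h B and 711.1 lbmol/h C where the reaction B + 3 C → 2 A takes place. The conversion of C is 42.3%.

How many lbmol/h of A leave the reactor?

C reacted = 0.423 × 711.1 = 300.8 lbmol/h; ν_C = −3, so ξ = 300.8/3 = 100.3 lbmol/h.
Outlet amounts (n = n₀ + ν ξ):
  B: 663.5 − 1(100.3) = 563.2
  C: 711.1 − 3(100.3) = 410.3
  A: 0 + 2(100.3) = 200.5

201 lbmol/h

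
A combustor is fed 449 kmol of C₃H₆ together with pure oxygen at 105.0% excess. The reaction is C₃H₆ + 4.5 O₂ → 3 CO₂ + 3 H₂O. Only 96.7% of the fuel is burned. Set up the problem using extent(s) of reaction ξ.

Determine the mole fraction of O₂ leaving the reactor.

0.455

Stoichiometric O₂ = 4.5 × 449 = 2020 kmol; O₂ fed = 2020 × 2.050 = 4142 kmol.
Fuel reacted = 0.967 × 449 → ξ = 434.2 kmol.
Outlet (n = n₀ + ν ξ):
  C₃H₆: 449 − 1(434.2) = 14.82
  O₂: 4142 − 4.5(434.2) = 2188
  CO₂: 0 + 3(434.2) = 1303
  H₂O: 0 + 3(434.2) = 1303
Total out = 4808 kmol; y_O₂ = 2188 / 4808 = 0.4551.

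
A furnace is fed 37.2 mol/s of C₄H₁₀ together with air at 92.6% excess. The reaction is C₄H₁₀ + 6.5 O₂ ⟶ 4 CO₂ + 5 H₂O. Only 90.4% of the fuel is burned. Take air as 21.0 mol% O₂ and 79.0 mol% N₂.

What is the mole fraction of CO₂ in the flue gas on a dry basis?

Stoichiometric O₂ = 6.5 × 37.2 = 241.8 mol/s; O₂ fed = 241.8 × 1.926 = 465.7 mol/s.
N₂ fed = 465.7 × 79/21 = 1752 mol/s.
Fuel reacted = 0.904 × 37.2 → ξ = 33.63 mol/s.
Outlet (n = n₀ + ν ξ):
  C₄H₁₀: 37.2 − 1(33.63) = 3.571
  O₂: 465.7 − 6.5(33.63) = 247.1
  N₂: 1752 (inert)
  CO₂: 0 + 4(33.63) = 134.5
  H₂O: 0 + 5(33.63) = 168.1
Dry total = 2137 mol/s; y_CO₂ (dry) = 134.5 / 2137 = 0.06294.

0.0629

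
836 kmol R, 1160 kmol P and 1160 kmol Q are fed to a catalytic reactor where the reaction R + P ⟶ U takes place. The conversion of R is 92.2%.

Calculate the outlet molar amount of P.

R reacted = 0.922 × 836 = 770.8 kmol; ν_R = −1, so ξ = 770.8/1 = 770.8 kmol.
Outlet amounts (n = n₀ + ν ξ):
  R: 836 − 1(770.8) = 65.21
  P: 1160 − 1(770.8) = 389.2
  U: 0 + 1(770.8) = 770.8
  Q: 1160 (inert)

389 kmol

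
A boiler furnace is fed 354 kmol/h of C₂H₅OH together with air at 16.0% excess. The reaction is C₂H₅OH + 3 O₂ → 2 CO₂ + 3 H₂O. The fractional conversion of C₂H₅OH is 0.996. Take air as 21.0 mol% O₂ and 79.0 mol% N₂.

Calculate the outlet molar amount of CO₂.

Stoichiometric O₂ = 3 × 354 = 1062 kmol/h; O₂ fed = 1062 × 1.160 = 1232 kmol/h.
N₂ fed = 1232 × 79/21 = 4634 kmol/h.
Fuel reacted = 0.996 × 354 → ξ = 352.6 kmol/h.
Outlet (n = n₀ + ν ξ):
  C₂H₅OH: 354 − 1(352.6) = 1.416
  O₂: 1232 − 3(352.6) = 174.2
  N₂: 4634 (inert)
  CO₂: 0 + 2(352.6) = 705.2
  H₂O: 0 + 3(352.6) = 1058

705 kmol/h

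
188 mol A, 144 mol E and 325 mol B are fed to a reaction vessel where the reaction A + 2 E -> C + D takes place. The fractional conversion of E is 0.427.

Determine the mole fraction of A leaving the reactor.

0.251

E reacted = 0.427 × 144 = 61.49 mol; ν_E = −2, so ξ = 61.49/2 = 30.74 mol.
Outlet amounts (n = n₀ + ν ξ):
  A: 188 − 1(30.74) = 157.3
  E: 144 − 2(30.74) = 82.51
  C: 0 + 1(30.74) = 30.74
  D: 0 + 1(30.74) = 30.74
  B: 325 (inert)
Total out = 626.3 mol; y_A = 157.3 / 626.3 = 0.2511.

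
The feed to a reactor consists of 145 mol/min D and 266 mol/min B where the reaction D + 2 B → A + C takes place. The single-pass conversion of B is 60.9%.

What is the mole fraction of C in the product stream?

0.245

B reacted = 0.609 × 266 = 162 mol/min; ν_B = −2, so ξ = 162/2 = 81 mol/min.
Outlet amounts (n = n₀ + ν ξ):
  D: 145 − 1(81) = 64
  B: 266 − 2(81) = 104
  A: 0 + 1(81) = 81
  C: 0 + 1(81) = 81
Total out = 330 mol/min; y_C = 81 / 330 = 0.2454.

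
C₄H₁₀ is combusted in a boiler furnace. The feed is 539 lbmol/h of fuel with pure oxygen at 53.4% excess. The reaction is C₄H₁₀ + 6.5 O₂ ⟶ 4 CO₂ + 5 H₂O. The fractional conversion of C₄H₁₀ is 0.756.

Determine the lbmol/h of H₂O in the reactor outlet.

Stoichiometric O₂ = 6.5 × 539 = 3504 lbmol/h; O₂ fed = 3504 × 1.534 = 5374 lbmol/h.
Fuel reacted = 0.756 × 539 → ξ = 407.5 lbmol/h.
Outlet (n = n₀ + ν ξ):
  C₄H₁₀: 539 − 1(407.5) = 131.5
  O₂: 5374 − 6.5(407.5) = 2726
  CO₂: 0 + 4(407.5) = 1630
  H₂O: 0 + 5(407.5) = 2037

2040 lbmol/h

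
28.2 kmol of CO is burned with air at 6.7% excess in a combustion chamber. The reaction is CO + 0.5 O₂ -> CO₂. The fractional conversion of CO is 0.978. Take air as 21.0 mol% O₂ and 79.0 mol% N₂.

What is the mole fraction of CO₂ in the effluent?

0.321

Stoichiometric O₂ = 0.5 × 28.2 = 14.1 kmol; O₂ fed = 14.1 × 1.067 = 15.04 kmol.
N₂ fed = 15.04 × 79/21 = 56.6 kmol.
Fuel reacted = 0.978 × 28.2 → ξ = 27.58 kmol.
Outlet (n = n₀ + ν ξ):
  CO: 28.2 − 1(27.58) = 0.6204
  O₂: 15.04 − 0.5(27.58) = 1.255
  N₂: 56.6 (inert)
  CO₂: 0 + 1(27.58) = 27.58
Total out = 86.05 kmol; y_CO₂ = 27.58 / 86.05 = 0.3205.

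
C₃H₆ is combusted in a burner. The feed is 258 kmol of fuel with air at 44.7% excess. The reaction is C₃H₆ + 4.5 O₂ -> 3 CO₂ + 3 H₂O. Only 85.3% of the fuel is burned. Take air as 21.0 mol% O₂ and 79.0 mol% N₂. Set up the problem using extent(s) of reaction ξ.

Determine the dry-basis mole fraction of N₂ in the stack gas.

Stoichiometric O₂ = 4.5 × 258 = 1161 kmol; O₂ fed = 1161 × 1.447 = 1680 kmol.
N₂ fed = 1680 × 79/21 = 6320 kmol.
Fuel reacted = 0.853 × 258 → ξ = 220.1 kmol.
Outlet (n = n₀ + ν ξ):
  C₃H₆: 258 − 1(220.1) = 37.93
  O₂: 1680 − 4.5(220.1) = 689.6
  N₂: 6320 (inert)
  CO₂: 0 + 3(220.1) = 660.2
  H₂O: 0 + 3(220.1) = 660.2
Dry total = 7708 kmol; y_N₂ (dry) = 6320 / 7708 = 0.8199.

0.82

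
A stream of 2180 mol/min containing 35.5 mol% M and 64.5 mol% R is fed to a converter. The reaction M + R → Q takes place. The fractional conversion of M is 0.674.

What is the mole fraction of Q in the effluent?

0.315

M reacted = 0.674 × 773.9 = 521.6 mol/min; ν_M = −1, so ξ = 521.6/1 = 521.6 mol/min.
Outlet amounts (n = n₀ + ν ξ):
  M: 773.9 − 1(521.6) = 252.3
  R: 1406 − 1(521.6) = 884.5
  Q: 0 + 1(521.6) = 521.6
Total out = 1658 mol/min; y_Q = 521.6 / 1658 = 0.3145.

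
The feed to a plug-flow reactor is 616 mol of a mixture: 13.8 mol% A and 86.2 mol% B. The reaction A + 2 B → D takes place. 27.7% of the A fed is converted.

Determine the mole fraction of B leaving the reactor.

A reacted = 0.277 × 85.01 = 23.55 mol; ν_A = −1, so ξ = 23.55/1 = 23.55 mol.
Outlet amounts (n = n₀ + ν ξ):
  A: 85.01 − 1(23.55) = 61.46
  B: 531 − 2(23.55) = 483.9
  D: 0 + 1(23.55) = 23.55
Total out = 568.9 mol; y_B = 483.9 / 568.9 = 0.8506.

0.851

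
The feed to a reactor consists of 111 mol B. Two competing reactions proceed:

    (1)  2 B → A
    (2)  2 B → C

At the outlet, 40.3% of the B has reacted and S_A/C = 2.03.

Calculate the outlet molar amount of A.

Conversion of B: B consumed = 0.403 × 111 = 44.73 mol = 2ξ₁ + 2ξ₂.
Selectivity: 1ξ₁ / (1ξ₂) = 2.03 → ξ₁ = 2.03 ξ₂.
Substitute: (2·2.03 + 2) ξ₂ = 44.73 → ξ₂ = 7.382 mol, ξ₁ = 14.98 mol.
Outlet amounts (n = n₀ + Σ ν·ξ):
  B: 111 − 2(14.98) − 2(7.382) = 66.27
  A: 0 + 1(14.98) = 14.98
  C: 0 + 1(7.382) = 7.382

15 mol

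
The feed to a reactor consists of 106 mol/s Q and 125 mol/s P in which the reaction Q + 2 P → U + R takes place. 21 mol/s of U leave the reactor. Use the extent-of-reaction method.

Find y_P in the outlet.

For U: n = n₀ + 1ξ → 21 = 0 + 1ξ, giving ξ = 21 mol/s.
Outlet amounts (n = n₀ + ν ξ):
  Q: 106 − 1(21) = 85
  P: 125 − 2(21) = 83
  U: 0 + 1(21) = 21
  R: 0 + 1(21) = 21
Total out = 210 mol/s; y_P = 83 / 210 = 0.3952.

0.395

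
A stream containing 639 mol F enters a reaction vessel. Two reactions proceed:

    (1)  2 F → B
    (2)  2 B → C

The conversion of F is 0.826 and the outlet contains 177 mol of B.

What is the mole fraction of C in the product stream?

Conversion of F: F consumed = 2ξ₁ = 0.826 × 639 → ξ₁ = 263.9 mol.
B balance: n_B = 0 + 1ξ₁ − 2ξ₂ = 177 → ξ₂ = (1·263.9 − 177)/2 = 43.45 mol.
Outlet amounts (n = n₀ + Σ ν·ξ):
  F: 639 − 2(263.9) = 111.2
  B: 0 + 1(263.9) − 2(43.45) = 177
  C: 0 + 1(43.45) = 43.45
Total out = 331.6 mol; y_C = 43.45 / 331.6 = 0.131.

0.131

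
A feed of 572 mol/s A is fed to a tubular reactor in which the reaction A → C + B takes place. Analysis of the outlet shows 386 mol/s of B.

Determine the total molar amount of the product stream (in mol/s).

958 mol/s

For B: n = n₀ + 1ξ → 386 = 0 + 1ξ, giving ξ = 386 mol/s.
Outlet amounts (n = n₀ + ν ξ):
  A: 572 − 1(386) = 186
  C: 0 + 1(386) = 386
  B: 0 + 1(386) = 386
Total out = 186 + 386 + 386 = 958 mol/s.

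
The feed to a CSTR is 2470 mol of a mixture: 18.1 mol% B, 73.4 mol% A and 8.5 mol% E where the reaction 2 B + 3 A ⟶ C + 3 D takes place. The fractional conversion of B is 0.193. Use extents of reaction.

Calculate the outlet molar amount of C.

B reacted = 0.193 × 447.1 = 86.28 mol; ν_B = −2, so ξ = 86.28/2 = 43.14 mol.
Outlet amounts (n = n₀ + ν ξ):
  B: 447.1 − 2(43.14) = 360.8
  A: 1813 − 3(43.14) = 1684
  C: 0 + 1(43.14) = 43.14
  D: 0 + 3(43.14) = 129.4
  E: 209.9 (inert)

43.1 mol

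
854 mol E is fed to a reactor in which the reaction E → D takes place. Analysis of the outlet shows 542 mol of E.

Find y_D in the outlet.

For E: n = n₀ − 1ξ → 542 = 854 − 1ξ, giving ξ = 312 mol.
Outlet amounts (n = n₀ + ν ξ):
  E: 854 − 1(312) = 542
  D: 0 + 1(312) = 312
Total out = 854 mol; y_D = 312 / 854 = 0.3653.

0.365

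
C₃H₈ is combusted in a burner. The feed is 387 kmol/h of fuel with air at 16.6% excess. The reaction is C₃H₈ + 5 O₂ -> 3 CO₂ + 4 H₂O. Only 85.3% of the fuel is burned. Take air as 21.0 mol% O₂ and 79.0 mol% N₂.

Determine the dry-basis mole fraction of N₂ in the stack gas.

0.837

Stoichiometric O₂ = 5 × 387 = 1935 kmol/h; O₂ fed = 1935 × 1.166 = 2256 kmol/h.
N₂ fed = 2256 × 79/21 = 8488 kmol/h.
Fuel reacted = 0.853 × 387 → ξ = 330.1 kmol/h.
Outlet (n = n₀ + ν ξ):
  C₃H₈: 387 − 1(330.1) = 56.89
  O₂: 2256 − 5(330.1) = 605.7
  N₂: 8488 (inert)
  CO₂: 0 + 3(330.1) = 990.3
  H₂O: 0 + 4(330.1) = 1320
Dry total = 10140 kmol/h; y_N₂ (dry) = 8488 / 10140 = 0.837.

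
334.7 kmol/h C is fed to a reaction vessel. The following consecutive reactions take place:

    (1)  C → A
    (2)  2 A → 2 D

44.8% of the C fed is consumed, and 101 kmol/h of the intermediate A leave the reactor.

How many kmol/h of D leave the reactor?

48.9 kmol/h

Conversion of C: C consumed = 1ξ₁ = 0.448 × 334.7 → ξ₁ = 149.9 kmol/h.
A balance: n_A = 0 + 1ξ₁ − 2ξ₂ = 101 → ξ₂ = (1·149.9 − 101)/2 = 24.47 kmol/h.
Outlet amounts (n = n₀ + Σ ν·ξ):
  C: 334.7 − 1(149.9) = 184.8
  A: 0 + 1(149.9) − 2(24.47) = 101
  D: 0 + 2(24.47) = 48.95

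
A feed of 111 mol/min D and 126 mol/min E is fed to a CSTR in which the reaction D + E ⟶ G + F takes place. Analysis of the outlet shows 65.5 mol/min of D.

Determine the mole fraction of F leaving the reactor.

For D: n = n₀ − 1ξ → 65.5 = 111 − 1ξ, giving ξ = 45.5 mol/min.
Outlet amounts (n = n₀ + ν ξ):
  D: 111 − 1(45.5) = 65.5
  E: 126 − 1(45.5) = 80.5
  G: 0 + 1(45.5) = 45.5
  F: 0 + 1(45.5) = 45.5
Total out = 237 mol/min; y_F = 45.5 / 237 = 0.192.

0.192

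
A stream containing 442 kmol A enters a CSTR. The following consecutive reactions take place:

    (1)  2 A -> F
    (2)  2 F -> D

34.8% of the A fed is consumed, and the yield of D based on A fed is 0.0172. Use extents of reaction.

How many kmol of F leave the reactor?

Conversion of A: A consumed = 2ξ₁ = 0.348 × 442 → ξ₁ = 76.91 kmol.
Yield of D: 1ξ₂ / 442 = 0.0172 → ξ₂ = 7.602 kmol.
Outlet amounts (n = n₀ + Σ ν·ξ):
  A: 442 − 2(76.91) = 288.2
  F: 0 + 1(76.91) − 2(7.602) = 61.7
  D: 0 + 1(7.602) = 7.602

61.7 kmol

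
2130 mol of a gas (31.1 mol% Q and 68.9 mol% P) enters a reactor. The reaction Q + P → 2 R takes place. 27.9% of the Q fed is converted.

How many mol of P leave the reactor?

1280 mol

Q reacted = 0.279 × 662.4 = 184.8 mol; ν_Q = −1, so ξ = 184.8/1 = 184.8 mol.
Outlet amounts (n = n₀ + ν ξ):
  Q: 662.4 − 1(184.8) = 477.6
  P: 1468 − 1(184.8) = 1283
  R: 0 + 2(184.8) = 369.6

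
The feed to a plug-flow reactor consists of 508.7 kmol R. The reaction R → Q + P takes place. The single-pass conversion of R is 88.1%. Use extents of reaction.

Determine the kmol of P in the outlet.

448 kmol

R reacted = 0.881 × 508.7 = 448.2 kmol; ν_R = −1, so ξ = 448.2/1 = 448.2 kmol.
Outlet amounts (n = n₀ + ν ξ):
  R: 508.7 − 1(448.2) = 60.54
  Q: 0 + 1(448.2) = 448.2
  P: 0 + 1(448.2) = 448.2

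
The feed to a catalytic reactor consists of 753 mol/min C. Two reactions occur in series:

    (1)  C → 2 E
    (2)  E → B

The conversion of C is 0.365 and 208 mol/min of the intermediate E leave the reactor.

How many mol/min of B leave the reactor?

342 mol/min

Conversion of C: C consumed = 1ξ₁ = 0.365 × 753 → ξ₁ = 274.8 mol/min.
E balance: n_E = 0 + 2ξ₁ − 1ξ₂ = 208 → ξ₂ = (2·274.8 − 208)/1 = 341.7 mol/min.
Outlet amounts (n = n₀ + Σ ν·ξ):
  C: 753 − 1(274.8) = 478.2
  E: 0 + 2(274.8) − 1(341.7) = 208
  B: 0 + 1(341.7) = 341.7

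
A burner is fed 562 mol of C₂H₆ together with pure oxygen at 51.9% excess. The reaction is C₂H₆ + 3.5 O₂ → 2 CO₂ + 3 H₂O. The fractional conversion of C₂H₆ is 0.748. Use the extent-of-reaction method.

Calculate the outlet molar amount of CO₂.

Stoichiometric O₂ = 3.5 × 562 = 1967 mol; O₂ fed = 1967 × 1.519 = 2988 mol.
Fuel reacted = 0.748 × 562 → ξ = 420.4 mol.
Outlet (n = n₀ + ν ξ):
  C₂H₆: 562 − 1(420.4) = 141.6
  O₂: 2988 − 3.5(420.4) = 1517
  CO₂: 0 + 2(420.4) = 840.8
  H₂O: 0 + 3(420.4) = 1261

841 mol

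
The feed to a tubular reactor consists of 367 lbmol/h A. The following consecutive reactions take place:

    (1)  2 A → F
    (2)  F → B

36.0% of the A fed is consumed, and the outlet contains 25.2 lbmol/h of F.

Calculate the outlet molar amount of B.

40.9 lbmol/h

Conversion of A: A consumed = 2ξ₁ = 0.36 × 367 → ξ₁ = 66.06 lbmol/h.
F balance: n_F = 0 + 1ξ₁ − 1ξ₂ = 25.2 → ξ₂ = (1·66.06 − 25.2)/1 = 40.86 lbmol/h.
Outlet amounts (n = n₀ + Σ ν·ξ):
  A: 367 − 2(66.06) = 234.9
  F: 0 + 1(66.06) − 1(40.86) = 25.2
  B: 0 + 1(40.86) = 40.86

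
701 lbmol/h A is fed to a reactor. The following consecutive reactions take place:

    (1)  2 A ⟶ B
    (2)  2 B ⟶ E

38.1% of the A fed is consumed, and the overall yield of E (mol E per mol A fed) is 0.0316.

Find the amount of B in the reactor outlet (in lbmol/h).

Conversion of A: A consumed = 2ξ₁ = 0.381 × 701 → ξ₁ = 133.5 lbmol/h.
Yield of E: 1ξ₂ / 701 = 0.0316 → ξ₂ = 22.15 lbmol/h.
Outlet amounts (n = n₀ + Σ ν·ξ):
  A: 701 − 2(133.5) = 433.9
  B: 0 + 1(133.5) − 2(22.15) = 89.24
  E: 0 + 1(22.15) = 22.15

89.2 lbmol/h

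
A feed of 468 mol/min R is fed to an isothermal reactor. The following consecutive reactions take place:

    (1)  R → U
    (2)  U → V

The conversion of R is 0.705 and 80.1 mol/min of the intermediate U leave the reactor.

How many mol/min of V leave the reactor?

Conversion of R: R consumed = 1ξ₁ = 0.705 × 468 → ξ₁ = 329.9 mol/min.
U balance: n_U = 0 + 1ξ₁ − 1ξ₂ = 80.1 → ξ₂ = (1·329.9 − 80.1)/1 = 249.8 mol/min.
Outlet amounts (n = n₀ + Σ ν·ξ):
  R: 468 − 1(329.9) = 138.1
  U: 0 + 1(329.9) − 1(249.8) = 80.1
  V: 0 + 1(249.8) = 249.8

250 mol/min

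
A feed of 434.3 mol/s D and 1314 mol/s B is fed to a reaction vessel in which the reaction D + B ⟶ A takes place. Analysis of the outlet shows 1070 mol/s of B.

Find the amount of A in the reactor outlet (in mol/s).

244 mol/s

For B: n = n₀ − 1ξ → 1070 = 1314 − 1ξ, giving ξ = 244 mol/s.
Outlet amounts (n = n₀ + ν ξ):
  D: 434.3 − 1(244) = 190.3
  B: 1314 − 1(244) = 1070
  A: 0 + 1(244) = 244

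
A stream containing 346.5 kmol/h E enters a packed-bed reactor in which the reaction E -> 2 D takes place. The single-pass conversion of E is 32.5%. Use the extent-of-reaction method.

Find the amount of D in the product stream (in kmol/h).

E reacted = 0.325 × 346.5 = 112.6 kmol/h; ν_E = −1, so ξ = 112.6/1 = 112.6 kmol/h.
Outlet amounts (n = n₀ + ν ξ):
  E: 346.5 − 1(112.6) = 233.9
  D: 0 + 2(112.6) = 225.2

225 kmol/h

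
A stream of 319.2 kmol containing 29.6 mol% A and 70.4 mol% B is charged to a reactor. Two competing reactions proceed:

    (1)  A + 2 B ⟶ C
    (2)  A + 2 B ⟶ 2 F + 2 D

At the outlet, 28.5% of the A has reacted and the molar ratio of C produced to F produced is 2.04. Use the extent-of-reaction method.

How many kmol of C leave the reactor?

21.6 kmol

Conversion of A: A consumed = 0.285 × 94.48 = 26.93 kmol = 1ξ₁ + 1ξ₂.
Selectivity: 1ξ₁ / (2ξ₂) = 2.04 → ξ₁ = 4.08 ξ₂.
Substitute: (1·4.08 + 1) ξ₂ = 26.93 → ξ₂ = 5.301 kmol, ξ₁ = 21.63 kmol.
Outlet amounts (n = n₀ + Σ ν·ξ):
  A: 94.48 − 1(21.63) − 1(5.301) = 67.56
  B: 224.7 − 2(21.63) − 2(5.301) = 170.9
  C: 0 + 1(21.63) = 21.63
  F: 0 + 2(5.301) = 10.6
  D: 0 + 2(5.301) = 10.6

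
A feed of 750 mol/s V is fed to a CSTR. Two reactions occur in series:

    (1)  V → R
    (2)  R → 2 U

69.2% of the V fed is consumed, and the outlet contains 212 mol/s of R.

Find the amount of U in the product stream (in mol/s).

Conversion of V: V consumed = 1ξ₁ = 0.692 × 750 → ξ₁ = 519 mol/s.
R balance: n_R = 0 + 1ξ₁ − 1ξ₂ = 212 → ξ₂ = (1·519 − 212)/1 = 307 mol/s.
Outlet amounts (n = n₀ + Σ ν·ξ):
  V: 750 − 1(519) = 231
  R: 0 + 1(519) − 1(307) = 212
  U: 0 + 2(307) = 614

614 mol/s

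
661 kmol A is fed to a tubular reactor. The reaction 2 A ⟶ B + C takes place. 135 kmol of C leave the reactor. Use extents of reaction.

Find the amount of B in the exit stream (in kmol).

For C: n = n₀ + 1ξ → 135 = 0 + 1ξ, giving ξ = 135 kmol.
Outlet amounts (n = n₀ + ν ξ):
  A: 661 − 2(135) = 391
  B: 0 + 1(135) = 135
  C: 0 + 1(135) = 135

135 kmol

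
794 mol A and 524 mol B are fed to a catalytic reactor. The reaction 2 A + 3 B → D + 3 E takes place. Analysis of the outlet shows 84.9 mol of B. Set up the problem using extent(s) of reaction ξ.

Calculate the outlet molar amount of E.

439 mol

For B: n = n₀ − 3ξ → 84.9 = 524 − 3ξ, giving ξ = 146.4 mol.
Outlet amounts (n = n₀ + ν ξ):
  A: 794 − 2(146.4) = 501.3
  B: 524 − 3(146.4) = 84.9
  D: 0 + 1(146.4) = 146.4
  E: 0 + 3(146.4) = 439.1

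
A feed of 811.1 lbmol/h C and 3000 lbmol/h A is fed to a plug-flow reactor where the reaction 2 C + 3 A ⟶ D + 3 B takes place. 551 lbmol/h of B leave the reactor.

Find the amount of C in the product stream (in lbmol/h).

444 lbmol/h

For B: n = n₀ + 3ξ → 551 = 0 + 3ξ, giving ξ = 183.7 lbmol/h.
Outlet amounts (n = n₀ + ν ξ):
  C: 811.1 − 2(183.7) = 443.8
  A: 3000 − 3(183.7) = 2449
  D: 0 + 1(183.7) = 183.7
  B: 0 + 3(183.7) = 551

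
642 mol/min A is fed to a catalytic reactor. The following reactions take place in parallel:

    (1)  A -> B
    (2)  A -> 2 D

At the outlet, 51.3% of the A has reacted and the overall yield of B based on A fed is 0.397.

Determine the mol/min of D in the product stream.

149 mol/min

Yield of B: 1ξ₁ / 642 = 0.397 → ξ₁ = 254.9 mol/min.
Conversion of A: 1ξ₁ + 1ξ₂ = 0.513 × 642 = 329.3 → ξ₂ = 74.47 mol/min.
Outlet amounts (n = n₀ + Σ ν·ξ):
  A: 642 − 1(254.9) − 1(74.47) = 312.7
  B: 0 + 1(254.9) = 254.9
  D: 0 + 2(74.47) = 148.9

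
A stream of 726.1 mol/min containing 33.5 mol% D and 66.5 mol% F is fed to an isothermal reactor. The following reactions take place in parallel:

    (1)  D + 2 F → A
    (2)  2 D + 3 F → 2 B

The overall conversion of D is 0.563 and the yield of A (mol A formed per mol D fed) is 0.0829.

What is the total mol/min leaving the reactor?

511 mol/min

Yield of A: 1ξ₁ / 243.2 = 0.0829 → ξ₁ = 20.16 mol/min.
Conversion of D: 1ξ₁ + 2ξ₂ = 0.563 × 243.2 = 136.9 → ξ₂ = 58.39 mol/min.
Outlet amounts (n = n₀ + Σ ν·ξ):
  D: 243.2 − 1(20.16) − 2(58.39) = 106.3
  F: 482.9 − 2(20.16) − 3(58.39) = 267.4
  A: 0 + 1(20.16) = 20.16
  B: 0 + 2(58.39) = 116.8
Total out = 106.3 + 267.4 + 20.16 + 116.8 = 510.6 mol/min.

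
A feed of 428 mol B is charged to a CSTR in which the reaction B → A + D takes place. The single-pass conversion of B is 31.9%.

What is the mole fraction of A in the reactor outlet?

0.242

B reacted = 0.319 × 428 = 136.5 mol; ν_B = −1, so ξ = 136.5/1 = 136.5 mol.
Outlet amounts (n = n₀ + ν ξ):
  B: 428 − 1(136.5) = 291.5
  A: 0 + 1(136.5) = 136.5
  D: 0 + 1(136.5) = 136.5
Total out = 564.5 mol; y_A = 136.5 / 564.5 = 0.2418.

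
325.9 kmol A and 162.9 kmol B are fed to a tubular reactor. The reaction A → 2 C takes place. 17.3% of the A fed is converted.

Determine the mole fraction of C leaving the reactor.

A reacted = 0.173 × 325.9 = 56.38 kmol; ν_A = −1, so ξ = 56.38/1 = 56.38 kmol.
Outlet amounts (n = n₀ + ν ξ):
  A: 325.9 − 1(56.38) = 269.5
  C: 0 + 2(56.38) = 112.8
  B: 162.9 (inert)
Total out = 545.2 kmol; y_C = 112.8 / 545.2 = 0.2068.

0.207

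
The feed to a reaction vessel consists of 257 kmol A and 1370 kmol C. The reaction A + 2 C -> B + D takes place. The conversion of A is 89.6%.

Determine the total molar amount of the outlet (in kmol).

A reacted = 0.896 × 257 = 230.3 kmol; ν_A = −1, so ξ = 230.3/1 = 230.3 kmol.
Outlet amounts (n = n₀ + ν ξ):
  A: 257 − 1(230.3) = 26.73
  C: 1370 − 2(230.3) = 909.5
  B: 0 + 1(230.3) = 230.3
  D: 0 + 1(230.3) = 230.3
Total out = 26.73 + 909.5 + 230.3 + 230.3 = 1397 kmol.

1400 kmol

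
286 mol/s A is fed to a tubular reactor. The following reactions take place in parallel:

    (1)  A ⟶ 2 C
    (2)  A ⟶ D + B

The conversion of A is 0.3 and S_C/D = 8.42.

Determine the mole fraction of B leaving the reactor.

0.0443

Conversion of A: A consumed = 0.3 × 286 = 85.8 mol/s = 1ξ₁ + 1ξ₂.
Selectivity: 2ξ₁ / (1ξ₂) = 8.42 → ξ₁ = 4.21 ξ₂.
Substitute: (1·4.21 + 1) ξ₂ = 85.8 → ξ₂ = 16.47 mol/s, ξ₁ = 69.33 mol/s.
Outlet amounts (n = n₀ + Σ ν·ξ):
  A: 286 − 1(69.33) − 1(16.47) = 200.2
  C: 0 + 2(69.33) = 138.7
  D: 0 + 1(16.47) = 16.47
  B: 0 + 1(16.47) = 16.47
Total out = 371.8 mol/s; y_B = 16.47 / 371.8 = 0.04429.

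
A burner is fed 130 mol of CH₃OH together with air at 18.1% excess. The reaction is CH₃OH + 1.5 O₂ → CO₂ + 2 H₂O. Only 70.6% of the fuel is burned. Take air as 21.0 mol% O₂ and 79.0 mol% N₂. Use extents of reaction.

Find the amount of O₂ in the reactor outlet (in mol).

Stoichiometric O₂ = 1.5 × 130 = 195 mol; O₂ fed = 195 × 1.181 = 230.3 mol.
N₂ fed = 230.3 × 79/21 = 866.3 mol.
Fuel reacted = 0.706 × 130 → ξ = 91.78 mol.
Outlet (n = n₀ + ν ξ):
  CH₃OH: 130 − 1(91.78) = 38.22
  O₂: 230.3 − 1.5(91.78) = 92.62
  N₂: 866.3 (inert)
  CO₂: 0 + 1(91.78) = 91.78
  H₂O: 0 + 2(91.78) = 183.6

92.6 mol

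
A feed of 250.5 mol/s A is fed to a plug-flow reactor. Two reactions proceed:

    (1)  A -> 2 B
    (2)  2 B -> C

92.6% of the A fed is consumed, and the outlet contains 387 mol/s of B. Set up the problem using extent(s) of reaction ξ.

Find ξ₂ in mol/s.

ξ₂ = 38.5 mol/s

Conversion of A: A consumed = 1ξ₁ = 0.926 × 250.5 → ξ₁ = 232 mol/s.
B balance: n_B = 0 + 2ξ₁ − 2ξ₂ = 387 → ξ₂ = (2·232 − 387)/2 = 38.46 mol/s.
Outlet amounts (n = n₀ + Σ ν·ξ):
  A: 250.5 − 1(232) = 18.54
  B: 0 + 2(232) − 2(38.46) = 387
  C: 0 + 1(38.46) = 38.46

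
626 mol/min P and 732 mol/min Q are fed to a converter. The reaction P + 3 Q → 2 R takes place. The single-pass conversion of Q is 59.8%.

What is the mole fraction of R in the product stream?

Q reacted = 0.598 × 732 = 437.7 mol/min; ν_Q = −3, so ξ = 437.7/3 = 145.9 mol/min.
Outlet amounts (n = n₀ + ν ξ):
  P: 626 − 1(145.9) = 480.1
  Q: 732 − 3(145.9) = 294.3
  R: 0 + 2(145.9) = 291.8
Total out = 1066 mol/min; y_R = 291.8 / 1066 = 0.2737.

0.274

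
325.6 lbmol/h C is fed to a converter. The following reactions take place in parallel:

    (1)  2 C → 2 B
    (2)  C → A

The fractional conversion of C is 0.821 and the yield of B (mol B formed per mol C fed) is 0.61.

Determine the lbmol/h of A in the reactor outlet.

Yield of B: 2ξ₁ / 325.6 = 0.61 → ξ₁ = 99.31 lbmol/h.
Conversion of C: 2ξ₁ + 1ξ₂ = 0.821 × 325.6 = 267.3 → ξ₂ = 68.7 lbmol/h.
Outlet amounts (n = n₀ + Σ ν·ξ):
  C: 325.6 − 2(99.31) − 1(68.7) = 58.28
  B: 0 + 2(99.31) = 198.6
  A: 0 + 1(68.7) = 68.7

68.7 lbmol/h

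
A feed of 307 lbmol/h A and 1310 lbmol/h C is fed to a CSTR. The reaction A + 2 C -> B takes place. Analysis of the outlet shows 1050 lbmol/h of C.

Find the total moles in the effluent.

1360 lbmol/h

For C: n = n₀ − 2ξ → 1050 = 1310 − 2ξ, giving ξ = 130 lbmol/h.
Outlet amounts (n = n₀ + ν ξ):
  A: 307 − 1(130) = 177
  C: 1310 − 2(130) = 1050
  B: 0 + 1(130) = 130
Total out = 177 + 1050 + 130 = 1357 lbmol/h.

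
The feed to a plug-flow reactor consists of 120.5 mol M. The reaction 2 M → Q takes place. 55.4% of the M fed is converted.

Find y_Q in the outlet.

0.383

M reacted = 0.554 × 120.5 = 66.76 mol; ν_M = −2, so ξ = 66.76/2 = 33.38 mol.
Outlet amounts (n = n₀ + ν ξ):
  M: 120.5 − 2(33.38) = 53.74
  Q: 0 + 1(33.38) = 33.38
Total out = 87.12 mol; y_Q = 33.38 / 87.12 = 0.3831.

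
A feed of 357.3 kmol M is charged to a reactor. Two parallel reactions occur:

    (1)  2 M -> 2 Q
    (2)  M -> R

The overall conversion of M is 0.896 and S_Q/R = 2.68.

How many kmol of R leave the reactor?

Conversion of M: M consumed = 0.896 × 357.3 = 320.1 kmol = 2ξ₁ + 1ξ₂.
Selectivity: 2ξ₁ / (1ξ₂) = 2.68 → ξ₁ = 1.34 ξ₂.
Substitute: (2·1.34 + 1) ξ₂ = 320.1 → ξ₂ = 86.99 kmol, ξ₁ = 116.6 kmol.
Outlet amounts (n = n₀ + Σ ν·ξ):
  M: 357.3 − 2(116.6) − 1(86.99) = 37.16
  Q: 0 + 2(116.6) = 233.1
  R: 0 + 1(86.99) = 86.99

87 kmol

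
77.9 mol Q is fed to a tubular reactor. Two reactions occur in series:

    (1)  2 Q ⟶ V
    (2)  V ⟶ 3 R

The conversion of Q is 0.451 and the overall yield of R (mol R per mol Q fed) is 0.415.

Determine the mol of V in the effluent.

Conversion of Q: Q consumed = 2ξ₁ = 0.451 × 77.9 → ξ₁ = 17.57 mol.
Yield of R: 3ξ₂ / 77.9 = 0.415 → ξ₂ = 10.78 mol.
Outlet amounts (n = n₀ + Σ ν·ξ):
  Q: 77.9 − 2(17.57) = 42.77
  V: 0 + 1(17.57) − 1(10.78) = 6.79
  R: 0 + 3(10.78) = 32.33

6.79 mol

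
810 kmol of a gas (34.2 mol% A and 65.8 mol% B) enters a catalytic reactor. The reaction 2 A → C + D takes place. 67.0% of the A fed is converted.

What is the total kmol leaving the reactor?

A reacted = 0.67 × 277 = 185.6 kmol; ν_A = −2, so ξ = 185.6/2 = 92.8 kmol.
Outlet amounts (n = n₀ + ν ξ):
  A: 277 − 2(92.8) = 91.42
  C: 0 + 1(92.8) = 92.8
  D: 0 + 1(92.8) = 92.8
  B: 533 (inert)
Total out = 91.42 + 92.8 + 92.8 + 533 = 810 kmol.

810 kmol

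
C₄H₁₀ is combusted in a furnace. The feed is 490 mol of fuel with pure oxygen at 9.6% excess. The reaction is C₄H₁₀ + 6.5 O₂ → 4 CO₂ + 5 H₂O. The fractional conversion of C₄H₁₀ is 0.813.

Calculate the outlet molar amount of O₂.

901 mol

Stoichiometric O₂ = 6.5 × 490 = 3185 mol; O₂ fed = 3185 × 1.096 = 3491 mol.
Fuel reacted = 0.813 × 490 → ξ = 398.4 mol.
Outlet (n = n₀ + ν ξ):
  C₄H₁₀: 490 − 1(398.4) = 91.63
  O₂: 3491 − 6.5(398.4) = 901.4
  CO₂: 0 + 4(398.4) = 1593
  H₂O: 0 + 5(398.4) = 1992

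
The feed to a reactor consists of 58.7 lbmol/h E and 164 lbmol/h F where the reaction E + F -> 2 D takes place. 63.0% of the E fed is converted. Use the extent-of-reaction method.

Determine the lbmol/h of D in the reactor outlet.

E reacted = 0.63 × 58.7 = 36.98 lbmol/h; ν_E = −1, so ξ = 36.98/1 = 36.98 lbmol/h.
Outlet amounts (n = n₀ + ν ξ):
  E: 58.7 − 1(36.98) = 21.72
  F: 164 − 1(36.98) = 127
  D: 0 + 2(36.98) = 73.96

74 lbmol/h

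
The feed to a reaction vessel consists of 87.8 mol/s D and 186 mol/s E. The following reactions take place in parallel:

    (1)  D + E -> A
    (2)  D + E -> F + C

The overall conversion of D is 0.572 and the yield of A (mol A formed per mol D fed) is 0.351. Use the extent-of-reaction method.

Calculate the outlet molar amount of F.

19.4 mol/s

Yield of A: 1ξ₁ / 87.8 = 0.351 → ξ₁ = 30.82 mol/s.
Conversion of D: 1ξ₁ + 1ξ₂ = 0.572 × 87.8 = 50.22 → ξ₂ = 19.4 mol/s.
Outlet amounts (n = n₀ + Σ ν·ξ):
  D: 87.8 − 1(30.82) − 1(19.4) = 37.58
  E: 186 − 1(30.82) − 1(19.4) = 135.8
  A: 0 + 1(30.82) = 30.82
  F: 0 + 1(19.4) = 19.4
  C: 0 + 1(19.4) = 19.4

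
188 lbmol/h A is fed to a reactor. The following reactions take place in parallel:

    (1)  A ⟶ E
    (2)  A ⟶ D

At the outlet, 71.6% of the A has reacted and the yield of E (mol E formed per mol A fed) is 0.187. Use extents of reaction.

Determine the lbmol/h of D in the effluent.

99.5 lbmol/h

Yield of E: 1ξ₁ / 188 = 0.187 → ξ₁ = 35.16 lbmol/h.
Conversion of A: 1ξ₁ + 1ξ₂ = 0.716 × 188 = 134.6 → ξ₂ = 99.45 lbmol/h.
Outlet amounts (n = n₀ + Σ ν·ξ):
  A: 188 − 1(35.16) − 1(99.45) = 53.39
  E: 0 + 1(35.16) = 35.16
  D: 0 + 1(99.45) = 99.45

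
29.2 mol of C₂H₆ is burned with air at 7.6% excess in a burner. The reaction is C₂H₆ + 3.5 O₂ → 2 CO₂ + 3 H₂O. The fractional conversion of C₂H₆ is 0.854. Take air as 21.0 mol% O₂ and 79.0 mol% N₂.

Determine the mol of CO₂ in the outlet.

49.9 mol

Stoichiometric O₂ = 3.5 × 29.2 = 102.2 mol; O₂ fed = 102.2 × 1.076 = 110 mol.
N₂ fed = 110 × 79/21 = 413.7 mol.
Fuel reacted = 0.854 × 29.2 → ξ = 24.94 mol.
Outlet (n = n₀ + ν ξ):
  C₂H₆: 29.2 − 1(24.94) = 4.263
  O₂: 110 − 3.5(24.94) = 22.69
  N₂: 413.7 (inert)
  CO₂: 0 + 2(24.94) = 49.87
  H₂O: 0 + 3(24.94) = 74.81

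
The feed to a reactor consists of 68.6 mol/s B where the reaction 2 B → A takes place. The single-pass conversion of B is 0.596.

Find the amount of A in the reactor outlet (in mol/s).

20.4 mol/s

B reacted = 0.596 × 68.6 = 40.89 mol/s; ν_B = −2, so ξ = 40.89/2 = 20.44 mol/s.
Outlet amounts (n = n₀ + ν ξ):
  B: 68.6 − 2(20.44) = 27.71
  A: 0 + 1(20.44) = 20.44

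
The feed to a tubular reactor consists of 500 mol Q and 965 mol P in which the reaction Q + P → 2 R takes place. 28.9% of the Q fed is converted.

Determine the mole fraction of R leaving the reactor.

Q reacted = 0.289 × 500 = 144.5 mol; ν_Q = −1, so ξ = 144.5/1 = 144.5 mol.
Outlet amounts (n = n₀ + ν ξ):
  Q: 500 − 1(144.5) = 355.5
  P: 965 − 1(144.5) = 820.5
  R: 0 + 2(144.5) = 289
Total out = 1465 mol; y_R = 289 / 1465 = 0.1973.

0.197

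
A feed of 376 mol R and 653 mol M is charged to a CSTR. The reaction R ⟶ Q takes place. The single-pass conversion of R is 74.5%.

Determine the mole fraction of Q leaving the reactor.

0.272

R reacted = 0.745 × 376 = 280.1 mol; ν_R = −1, so ξ = 280.1/1 = 280.1 mol.
Outlet amounts (n = n₀ + ν ξ):
  R: 376 − 1(280.1) = 95.88
  Q: 0 + 1(280.1) = 280.1
  M: 653 (inert)
Total out = 1029 mol; y_Q = 280.1 / 1029 = 0.2722.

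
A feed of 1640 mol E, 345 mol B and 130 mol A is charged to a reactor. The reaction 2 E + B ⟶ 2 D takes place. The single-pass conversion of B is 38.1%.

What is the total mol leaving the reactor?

1980 mol

B reacted = 0.381 × 345 = 131.4 mol; ν_B = −1, so ξ = 131.4/1 = 131.4 mol.
Outlet amounts (n = n₀ + ν ξ):
  E: 1640 − 2(131.4) = 1377
  B: 345 − 1(131.4) = 213.6
  D: 0 + 2(131.4) = 262.9
  A: 130 (inert)
Total out = 1377 + 213.6 + 262.9 + 130 = 1984 mol.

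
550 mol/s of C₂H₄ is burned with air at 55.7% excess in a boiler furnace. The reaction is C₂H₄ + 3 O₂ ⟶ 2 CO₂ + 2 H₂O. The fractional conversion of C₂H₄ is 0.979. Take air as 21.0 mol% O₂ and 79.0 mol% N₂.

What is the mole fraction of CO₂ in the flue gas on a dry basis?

Stoichiometric O₂ = 3 × 550 = 1650 mol/s; O₂ fed = 1650 × 1.557 = 2569 mol/s.
N₂ fed = 2569 × 79/21 = 9665 mol/s.
Fuel reacted = 0.979 × 550 → ξ = 538.5 mol/s.
Outlet (n = n₀ + ν ξ):
  C₂H₄: 550 − 1(538.5) = 11.55
  O₂: 2569 − 3(538.5) = 953.7
  N₂: 9665 (inert)
  CO₂: 0 + 2(538.5) = 1077
  H₂O: 0 + 2(538.5) = 1077
Dry total = 11710 mol/s; y_CO₂ (dry) = 1077 / 11710 = 0.09199.

0.092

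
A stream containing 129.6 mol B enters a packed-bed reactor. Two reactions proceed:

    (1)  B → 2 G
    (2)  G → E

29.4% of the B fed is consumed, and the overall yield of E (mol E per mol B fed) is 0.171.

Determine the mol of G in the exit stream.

54 mol

Conversion of B: B consumed = 1ξ₁ = 0.294 × 129.6 → ξ₁ = 38.1 mol.
Yield of E: 1ξ₂ / 129.6 = 0.171 → ξ₂ = 22.16 mol.
Outlet amounts (n = n₀ + Σ ν·ξ):
  B: 129.6 − 1(38.1) = 91.5
  G: 0 + 2(38.1) − 1(22.16) = 54.04
  E: 0 + 1(22.16) = 22.16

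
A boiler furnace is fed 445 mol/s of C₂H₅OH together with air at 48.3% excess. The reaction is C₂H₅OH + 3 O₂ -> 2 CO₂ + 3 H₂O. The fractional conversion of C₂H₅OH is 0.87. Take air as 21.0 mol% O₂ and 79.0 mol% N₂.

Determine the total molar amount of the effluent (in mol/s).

Stoichiometric O₂ = 3 × 445 = 1335 mol/s; O₂ fed = 1335 × 1.483 = 1980 mol/s.
N₂ fed = 1980 × 79/21 = 7448 mol/s.
Fuel reacted = 0.87 × 445 → ξ = 387.1 mol/s.
Outlet (n = n₀ + ν ξ):
  C₂H₅OH: 445 − 1(387.1) = 57.85
  O₂: 1980 − 3(387.1) = 818.4
  N₂: 7448 (inert)
  CO₂: 0 + 2(387.1) = 774.3
  H₂O: 0 + 3(387.1) = 1161
Total out = 57.85 + 818.4 + 7448 + 774.3 + 1161 = 10260 mol/s.

10300 mol/s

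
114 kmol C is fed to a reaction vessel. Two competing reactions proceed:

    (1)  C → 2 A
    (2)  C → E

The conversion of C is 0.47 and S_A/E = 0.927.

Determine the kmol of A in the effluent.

Conversion of C: C consumed = 0.47 × 114 = 53.58 kmol = 1ξ₁ + 1ξ₂.
Selectivity: 2ξ₁ / (1ξ₂) = 0.927 → ξ₁ = 0.4635 ξ₂.
Substitute: (1·0.4635 + 1) ξ₂ = 53.58 → ξ₂ = 36.61 kmol, ξ₁ = 16.97 kmol.
Outlet amounts (n = n₀ + Σ ν·ξ):
  C: 114 − 1(16.97) − 1(36.61) = 60.42
  A: 0 + 2(16.97) = 33.94
  E: 0 + 1(36.61) = 36.61

33.9 kmol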